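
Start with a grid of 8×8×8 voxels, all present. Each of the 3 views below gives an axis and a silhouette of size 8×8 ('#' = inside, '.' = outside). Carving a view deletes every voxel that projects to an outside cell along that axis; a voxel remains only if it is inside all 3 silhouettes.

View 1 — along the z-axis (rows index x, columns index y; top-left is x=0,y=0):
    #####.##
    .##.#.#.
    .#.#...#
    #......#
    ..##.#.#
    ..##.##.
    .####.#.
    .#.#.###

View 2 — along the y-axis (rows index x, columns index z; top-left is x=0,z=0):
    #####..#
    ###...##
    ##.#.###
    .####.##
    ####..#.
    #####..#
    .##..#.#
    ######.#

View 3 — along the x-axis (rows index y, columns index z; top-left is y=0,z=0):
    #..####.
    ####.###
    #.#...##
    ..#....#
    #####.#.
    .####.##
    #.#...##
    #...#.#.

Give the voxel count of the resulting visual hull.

initial block: 8^3 = 512
after view 1 [z-axis, 34 of 64 cells solid] → remaining = 272
after view 2 [y-axis, 45 of 64 cells solid] → remaining = 191
after view 3 [x-axis, 37 of 64 cells solid] → remaining = 107

|visual hull| = 107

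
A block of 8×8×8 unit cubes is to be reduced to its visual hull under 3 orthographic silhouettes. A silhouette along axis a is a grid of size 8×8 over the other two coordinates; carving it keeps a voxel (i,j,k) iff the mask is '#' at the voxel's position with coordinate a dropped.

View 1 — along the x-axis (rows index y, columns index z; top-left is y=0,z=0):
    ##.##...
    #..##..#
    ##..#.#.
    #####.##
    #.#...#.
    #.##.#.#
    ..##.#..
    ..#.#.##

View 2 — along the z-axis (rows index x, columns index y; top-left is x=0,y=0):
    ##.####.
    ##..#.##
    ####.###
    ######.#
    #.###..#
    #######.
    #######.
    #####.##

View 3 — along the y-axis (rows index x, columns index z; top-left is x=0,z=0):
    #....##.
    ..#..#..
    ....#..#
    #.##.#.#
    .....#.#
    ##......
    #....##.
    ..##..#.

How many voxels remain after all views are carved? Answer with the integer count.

initial block: 8^3 = 512
carve view 1 (along x, YZ-mask fill 34/64): 272 voxels remain
carve view 2 (along z, XY-mask fill 51/64): 217 voxels remain
carve view 3 (along y, XZ-mask fill 22/64): 75 voxels remain

|visual hull| = 75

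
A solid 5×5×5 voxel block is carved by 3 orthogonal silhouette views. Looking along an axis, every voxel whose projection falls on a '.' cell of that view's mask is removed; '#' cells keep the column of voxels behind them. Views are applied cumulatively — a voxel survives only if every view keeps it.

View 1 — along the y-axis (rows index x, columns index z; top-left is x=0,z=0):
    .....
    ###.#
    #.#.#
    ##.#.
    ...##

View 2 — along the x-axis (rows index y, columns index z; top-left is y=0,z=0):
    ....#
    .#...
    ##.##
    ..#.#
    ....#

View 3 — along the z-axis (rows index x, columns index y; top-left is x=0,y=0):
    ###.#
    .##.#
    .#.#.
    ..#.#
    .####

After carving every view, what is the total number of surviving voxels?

remaining voxels: 14

before carving: 125 voxels (5×5×5)
after view 1 [y-axis, 12 of 25 cells solid] → remaining = 60
after view 2 [x-axis, 9 of 25 cells solid] → remaining = 23
after view 3 [z-axis, 15 of 25 cells solid] → remaining = 14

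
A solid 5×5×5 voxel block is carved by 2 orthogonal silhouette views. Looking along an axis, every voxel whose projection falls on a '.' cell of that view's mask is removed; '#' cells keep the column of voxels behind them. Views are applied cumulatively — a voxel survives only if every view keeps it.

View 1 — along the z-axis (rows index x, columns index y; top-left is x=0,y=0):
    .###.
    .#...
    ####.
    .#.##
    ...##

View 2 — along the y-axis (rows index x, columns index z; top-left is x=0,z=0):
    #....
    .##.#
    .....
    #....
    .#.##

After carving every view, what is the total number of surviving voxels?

before carving: 125 voxels (5×5×5)
  1. axis=2 (XY plane), |mask|=13  ⇒  voxels=65
  2. axis=1 (XZ plane), |mask|=8  ⇒  voxels=15

|visual hull| = 15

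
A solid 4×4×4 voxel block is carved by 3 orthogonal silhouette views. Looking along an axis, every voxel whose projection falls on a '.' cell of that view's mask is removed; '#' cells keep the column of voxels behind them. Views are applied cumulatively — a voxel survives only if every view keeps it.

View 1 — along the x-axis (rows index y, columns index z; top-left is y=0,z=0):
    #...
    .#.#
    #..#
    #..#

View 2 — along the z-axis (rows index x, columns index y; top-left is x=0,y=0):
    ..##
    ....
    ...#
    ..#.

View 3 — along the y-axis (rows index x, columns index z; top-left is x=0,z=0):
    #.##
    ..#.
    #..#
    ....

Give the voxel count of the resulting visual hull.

before carving: 64 voxels (4×4×4)
after view 1 [x-axis, 7 of 16 cells solid] → remaining = 28
after view 2 [z-axis, 4 of 16 cells solid] → remaining = 8
after view 3 [y-axis, 6 of 16 cells solid] → remaining = 6

voxel count = 6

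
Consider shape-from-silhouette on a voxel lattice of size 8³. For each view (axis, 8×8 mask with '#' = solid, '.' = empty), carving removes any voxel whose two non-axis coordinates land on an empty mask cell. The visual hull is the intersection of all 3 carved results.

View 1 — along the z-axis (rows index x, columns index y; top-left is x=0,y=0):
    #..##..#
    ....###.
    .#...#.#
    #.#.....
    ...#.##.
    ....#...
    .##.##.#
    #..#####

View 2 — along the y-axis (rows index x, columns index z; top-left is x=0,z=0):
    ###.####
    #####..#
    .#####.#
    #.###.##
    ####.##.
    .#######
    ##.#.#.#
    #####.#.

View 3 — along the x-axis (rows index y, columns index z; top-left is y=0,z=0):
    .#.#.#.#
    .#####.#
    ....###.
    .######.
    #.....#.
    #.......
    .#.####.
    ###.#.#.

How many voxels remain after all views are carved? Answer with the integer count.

voxel count = 72

before carving: 512 voxels (8×8×8)
V1 z: intersect with XY mask (27 set) -- 216 left
V2 y: intersect with XZ mask (49 set) -- 162 left
V3 x: intersect with YZ mask (32 set) -- 72 left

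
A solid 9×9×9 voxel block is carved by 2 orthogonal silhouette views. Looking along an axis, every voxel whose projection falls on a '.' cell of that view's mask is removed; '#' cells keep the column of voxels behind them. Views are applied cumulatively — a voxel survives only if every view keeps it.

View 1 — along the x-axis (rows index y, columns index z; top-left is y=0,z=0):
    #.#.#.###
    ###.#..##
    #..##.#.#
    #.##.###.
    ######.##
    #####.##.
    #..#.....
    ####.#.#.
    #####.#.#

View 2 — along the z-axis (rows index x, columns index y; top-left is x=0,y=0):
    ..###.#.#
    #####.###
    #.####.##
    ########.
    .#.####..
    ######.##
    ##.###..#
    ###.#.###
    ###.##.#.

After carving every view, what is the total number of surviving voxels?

full grid |V| = 729
V1 x: intersect with YZ mask (53 set) -- 477 left
V2 z: intersect with XY mask (60 set) -- 363 left

voxel count = 363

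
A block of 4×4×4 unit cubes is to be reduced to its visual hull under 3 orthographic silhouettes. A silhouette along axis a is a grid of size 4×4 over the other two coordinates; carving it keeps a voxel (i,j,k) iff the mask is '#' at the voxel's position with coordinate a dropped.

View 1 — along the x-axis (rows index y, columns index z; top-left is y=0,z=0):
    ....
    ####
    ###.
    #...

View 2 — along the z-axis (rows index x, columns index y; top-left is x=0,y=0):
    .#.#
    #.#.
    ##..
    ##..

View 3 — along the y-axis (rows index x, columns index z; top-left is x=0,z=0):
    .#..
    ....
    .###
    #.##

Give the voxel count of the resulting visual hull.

full grid |V| = 64
carve view 1 (along x, YZ-mask fill 8/16): 32 voxels remain
carve view 2 (along z, XY-mask fill 8/16): 16 voxels remain
carve view 3 (along y, XZ-mask fill 7/16): 7 voxels remain

remaining voxels: 7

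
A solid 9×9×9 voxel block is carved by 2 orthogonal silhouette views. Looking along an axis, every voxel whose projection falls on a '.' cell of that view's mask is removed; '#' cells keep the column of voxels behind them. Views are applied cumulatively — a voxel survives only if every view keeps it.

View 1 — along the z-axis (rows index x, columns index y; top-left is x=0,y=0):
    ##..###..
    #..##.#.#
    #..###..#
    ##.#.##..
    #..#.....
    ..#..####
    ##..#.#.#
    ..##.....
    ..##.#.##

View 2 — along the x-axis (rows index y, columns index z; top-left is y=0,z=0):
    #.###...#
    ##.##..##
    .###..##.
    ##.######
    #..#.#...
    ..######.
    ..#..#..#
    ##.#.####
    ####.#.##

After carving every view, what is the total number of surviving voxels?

remaining voxels: 217

before carving: 729 voxels (9×9×9)
after view 1 [z-axis, 39 of 81 cells solid] → remaining = 351
after view 2 [x-axis, 50 of 81 cells solid] → remaining = 217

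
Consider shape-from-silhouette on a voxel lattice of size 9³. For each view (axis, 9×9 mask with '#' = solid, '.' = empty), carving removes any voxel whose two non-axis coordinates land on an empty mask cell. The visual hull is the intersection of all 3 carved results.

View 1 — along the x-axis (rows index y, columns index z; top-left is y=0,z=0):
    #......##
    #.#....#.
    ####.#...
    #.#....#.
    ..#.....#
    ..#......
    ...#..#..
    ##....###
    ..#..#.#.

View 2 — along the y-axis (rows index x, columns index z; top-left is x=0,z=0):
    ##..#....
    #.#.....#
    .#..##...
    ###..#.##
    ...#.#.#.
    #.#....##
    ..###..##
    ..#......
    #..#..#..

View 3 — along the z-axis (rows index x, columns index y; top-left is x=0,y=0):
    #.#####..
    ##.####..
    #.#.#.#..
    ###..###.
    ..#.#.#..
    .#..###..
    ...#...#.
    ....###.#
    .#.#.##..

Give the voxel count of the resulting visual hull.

|visual hull| = 50

before carving: 729 voxels (9×9×9)
[1] x-view keeps 27 columns → grid now 243
[2] y-view keeps 31 columns → grid now 107
[3] z-view keeps 39 columns → grid now 50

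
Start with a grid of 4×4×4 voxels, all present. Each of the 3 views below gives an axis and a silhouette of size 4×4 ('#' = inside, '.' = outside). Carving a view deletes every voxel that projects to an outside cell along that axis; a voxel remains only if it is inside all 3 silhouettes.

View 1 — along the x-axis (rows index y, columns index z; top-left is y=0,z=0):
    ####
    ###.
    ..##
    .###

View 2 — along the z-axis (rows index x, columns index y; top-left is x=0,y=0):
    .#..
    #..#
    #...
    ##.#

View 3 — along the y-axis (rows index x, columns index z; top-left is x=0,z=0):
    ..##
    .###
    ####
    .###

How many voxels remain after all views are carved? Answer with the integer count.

initial block: 4^3 = 64
step 1: project along x, AND mask (12/16) → |grid| = 48
step 2: project along z, AND mask (7/16) → |grid| = 24
step 3: project along y, AND mask (12/16) → |grid| = 19

|visual hull| = 19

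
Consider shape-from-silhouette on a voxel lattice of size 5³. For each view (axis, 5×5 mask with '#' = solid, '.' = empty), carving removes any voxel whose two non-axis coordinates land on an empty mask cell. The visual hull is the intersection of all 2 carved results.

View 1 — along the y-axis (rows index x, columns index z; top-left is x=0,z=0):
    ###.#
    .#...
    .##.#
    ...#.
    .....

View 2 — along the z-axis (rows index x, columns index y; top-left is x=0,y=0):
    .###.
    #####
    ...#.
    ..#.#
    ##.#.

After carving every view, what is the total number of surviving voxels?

22 voxels

start: 5×5×5 = 125 voxels
  1. axis=1 (XZ plane), |mask|=9  ⇒  voxels=45
  2. axis=2 (XY plane), |mask|=14  ⇒  voxels=22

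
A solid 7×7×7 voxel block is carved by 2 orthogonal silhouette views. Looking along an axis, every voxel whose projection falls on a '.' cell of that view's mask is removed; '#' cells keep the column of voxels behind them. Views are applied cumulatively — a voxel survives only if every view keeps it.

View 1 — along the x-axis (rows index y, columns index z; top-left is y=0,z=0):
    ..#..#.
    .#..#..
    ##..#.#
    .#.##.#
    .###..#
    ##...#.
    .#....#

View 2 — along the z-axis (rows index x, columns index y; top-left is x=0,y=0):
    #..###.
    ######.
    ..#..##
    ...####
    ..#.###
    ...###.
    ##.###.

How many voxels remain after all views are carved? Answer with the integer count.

full grid |V| = 343
[1] x-view keeps 21 columns → grid now 147
[2] z-view keeps 29 columns → grid now 93

93 voxels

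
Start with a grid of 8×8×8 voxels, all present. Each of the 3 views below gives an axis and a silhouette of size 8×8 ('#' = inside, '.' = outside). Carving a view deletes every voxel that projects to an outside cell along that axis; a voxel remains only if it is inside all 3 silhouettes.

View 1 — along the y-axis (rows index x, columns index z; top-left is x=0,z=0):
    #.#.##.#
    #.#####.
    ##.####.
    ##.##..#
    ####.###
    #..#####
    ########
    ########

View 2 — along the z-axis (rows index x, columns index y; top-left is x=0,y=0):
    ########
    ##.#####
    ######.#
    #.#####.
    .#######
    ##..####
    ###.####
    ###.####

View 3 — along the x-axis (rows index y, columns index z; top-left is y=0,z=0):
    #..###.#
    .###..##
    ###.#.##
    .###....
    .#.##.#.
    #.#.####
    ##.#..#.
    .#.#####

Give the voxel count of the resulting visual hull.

before carving: 512 voxels (8×8×8)
carve view 1 (along y, XZ-mask fill 51/64): 408 voxels remain
carve view 2 (along z, XY-mask fill 55/64): 351 voxels remain
carve view 3 (along x, YZ-mask fill 39/64): 216 voxels remain

216 voxels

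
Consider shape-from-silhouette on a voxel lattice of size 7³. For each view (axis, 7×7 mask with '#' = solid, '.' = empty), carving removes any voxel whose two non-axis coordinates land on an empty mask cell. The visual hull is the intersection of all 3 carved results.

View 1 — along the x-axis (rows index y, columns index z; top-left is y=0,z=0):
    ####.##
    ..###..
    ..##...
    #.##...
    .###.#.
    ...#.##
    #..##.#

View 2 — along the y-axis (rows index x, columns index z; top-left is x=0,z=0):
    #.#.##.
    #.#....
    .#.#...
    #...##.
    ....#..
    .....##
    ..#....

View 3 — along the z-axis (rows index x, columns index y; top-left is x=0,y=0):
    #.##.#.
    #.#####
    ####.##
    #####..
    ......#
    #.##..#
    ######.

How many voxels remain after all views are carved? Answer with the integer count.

initial block: 7^3 = 343
  1. axis=0 (YZ plane), |mask|=25  ⇒  voxels=175
  2. axis=1 (XZ plane), |mask|=15  ⇒  voxels=51
  3. axis=2 (XY plane), |mask|=32  ⇒  voxels=35

|visual hull| = 35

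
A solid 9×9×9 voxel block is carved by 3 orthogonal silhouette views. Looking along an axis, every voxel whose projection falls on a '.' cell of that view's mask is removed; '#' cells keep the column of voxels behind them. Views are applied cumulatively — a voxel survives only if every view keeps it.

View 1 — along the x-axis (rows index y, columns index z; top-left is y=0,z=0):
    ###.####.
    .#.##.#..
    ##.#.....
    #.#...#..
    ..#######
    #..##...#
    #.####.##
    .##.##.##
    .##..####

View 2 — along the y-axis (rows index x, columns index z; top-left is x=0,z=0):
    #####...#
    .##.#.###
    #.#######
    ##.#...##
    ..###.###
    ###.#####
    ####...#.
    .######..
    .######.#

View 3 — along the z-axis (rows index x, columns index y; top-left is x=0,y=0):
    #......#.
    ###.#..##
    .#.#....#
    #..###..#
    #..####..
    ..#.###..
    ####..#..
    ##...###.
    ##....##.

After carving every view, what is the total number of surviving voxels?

start: 9×9×9 = 729 voxels
V1 x: intersect with YZ mask (47 set) -- 423 left
V2 y: intersect with XZ mask (57 set) -- 300 left
V3 z: intersect with XY mask (39 set) -- 146 left

voxel count = 146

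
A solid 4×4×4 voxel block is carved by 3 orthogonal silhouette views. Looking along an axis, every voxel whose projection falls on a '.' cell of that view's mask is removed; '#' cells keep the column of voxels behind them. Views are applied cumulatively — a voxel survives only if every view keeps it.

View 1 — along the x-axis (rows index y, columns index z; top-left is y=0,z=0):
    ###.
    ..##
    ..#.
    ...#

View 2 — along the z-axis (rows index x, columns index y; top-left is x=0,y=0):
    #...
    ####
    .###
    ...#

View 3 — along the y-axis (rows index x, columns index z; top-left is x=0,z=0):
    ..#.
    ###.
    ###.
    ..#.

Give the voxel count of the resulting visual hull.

8 voxels

full grid |V| = 64
V1 x: intersect with YZ mask (7 set) -- 28 left
V2 z: intersect with XY mask (9 set) -- 15 left
V3 y: intersect with XZ mask (8 set) -- 8 left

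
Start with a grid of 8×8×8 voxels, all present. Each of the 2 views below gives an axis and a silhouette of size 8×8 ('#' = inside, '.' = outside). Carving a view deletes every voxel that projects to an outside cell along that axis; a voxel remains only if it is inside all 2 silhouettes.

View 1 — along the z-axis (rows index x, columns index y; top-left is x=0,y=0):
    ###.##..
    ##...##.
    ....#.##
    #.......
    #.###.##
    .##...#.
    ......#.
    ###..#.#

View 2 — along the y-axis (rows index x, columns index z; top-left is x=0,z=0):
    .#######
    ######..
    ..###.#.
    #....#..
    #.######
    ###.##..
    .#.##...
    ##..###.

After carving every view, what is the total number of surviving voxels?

|visual hull| = 158

start: 8×8×8 = 512 voxels
[1] z-view keeps 28 columns → grid now 224
[2] y-view keeps 39 columns → grid now 158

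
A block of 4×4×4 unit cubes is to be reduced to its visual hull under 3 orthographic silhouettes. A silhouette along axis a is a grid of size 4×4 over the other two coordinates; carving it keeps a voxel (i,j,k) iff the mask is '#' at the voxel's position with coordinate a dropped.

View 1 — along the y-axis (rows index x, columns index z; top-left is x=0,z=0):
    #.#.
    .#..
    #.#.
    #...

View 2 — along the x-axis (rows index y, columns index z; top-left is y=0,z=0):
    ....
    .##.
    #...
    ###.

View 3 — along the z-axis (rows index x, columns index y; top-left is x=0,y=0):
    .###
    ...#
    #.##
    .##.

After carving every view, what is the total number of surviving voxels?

remaining voxels: 9

before carving: 64 voxels (4×4×4)
step 1: project along y, AND mask (6/16) → |grid| = 24
step 2: project along x, AND mask (6/16) → |grid| = 12
step 3: project along z, AND mask (9/16) → |grid| = 9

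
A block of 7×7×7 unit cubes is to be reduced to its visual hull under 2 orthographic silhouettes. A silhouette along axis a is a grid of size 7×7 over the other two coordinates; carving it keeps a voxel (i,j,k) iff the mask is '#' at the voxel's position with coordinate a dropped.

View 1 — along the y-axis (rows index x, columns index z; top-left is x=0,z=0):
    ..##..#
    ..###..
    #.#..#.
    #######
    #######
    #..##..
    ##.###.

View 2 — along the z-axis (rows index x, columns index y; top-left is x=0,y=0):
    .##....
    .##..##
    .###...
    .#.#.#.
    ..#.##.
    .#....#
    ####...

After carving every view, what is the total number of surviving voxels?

|visual hull| = 95

before carving: 343 voxels (7×7×7)
after view 1 [y-axis, 31 of 49 cells solid] → remaining = 217
after view 2 [z-axis, 21 of 49 cells solid] → remaining = 95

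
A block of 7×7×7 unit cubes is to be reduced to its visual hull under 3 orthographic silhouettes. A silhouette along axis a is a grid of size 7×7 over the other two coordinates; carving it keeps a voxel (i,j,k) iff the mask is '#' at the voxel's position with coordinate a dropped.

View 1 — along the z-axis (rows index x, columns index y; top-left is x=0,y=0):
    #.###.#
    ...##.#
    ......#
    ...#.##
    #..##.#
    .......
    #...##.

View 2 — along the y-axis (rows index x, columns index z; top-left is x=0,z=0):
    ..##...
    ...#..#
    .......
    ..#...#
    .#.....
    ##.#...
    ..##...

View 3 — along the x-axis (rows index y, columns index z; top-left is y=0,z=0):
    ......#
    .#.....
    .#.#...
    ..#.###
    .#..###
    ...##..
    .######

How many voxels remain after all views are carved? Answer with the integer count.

|visual hull| = 15

full grid |V| = 343
after view 1 [z-axis, 19 of 49 cells solid] → remaining = 133
after view 2 [y-axis, 12 of 49 cells solid] → remaining = 32
after view 3 [x-axis, 20 of 49 cells solid] → remaining = 15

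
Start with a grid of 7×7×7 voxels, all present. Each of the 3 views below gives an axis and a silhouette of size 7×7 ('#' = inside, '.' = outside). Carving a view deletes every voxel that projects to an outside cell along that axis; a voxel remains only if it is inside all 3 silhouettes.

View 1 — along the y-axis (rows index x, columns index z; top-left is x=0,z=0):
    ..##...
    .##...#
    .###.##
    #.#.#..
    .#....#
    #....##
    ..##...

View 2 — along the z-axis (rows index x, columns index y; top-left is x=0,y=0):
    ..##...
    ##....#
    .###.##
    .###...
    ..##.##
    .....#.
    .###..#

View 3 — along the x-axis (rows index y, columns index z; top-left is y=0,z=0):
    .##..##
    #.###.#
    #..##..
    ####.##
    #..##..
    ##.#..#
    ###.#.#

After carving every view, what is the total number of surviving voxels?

remaining voxels: 47

full grid |V| = 343
[1] y-view keeps 20 columns → grid now 140
[2] z-view keeps 22 columns → grid now 66
[3] x-view keeps 30 columns → grid now 47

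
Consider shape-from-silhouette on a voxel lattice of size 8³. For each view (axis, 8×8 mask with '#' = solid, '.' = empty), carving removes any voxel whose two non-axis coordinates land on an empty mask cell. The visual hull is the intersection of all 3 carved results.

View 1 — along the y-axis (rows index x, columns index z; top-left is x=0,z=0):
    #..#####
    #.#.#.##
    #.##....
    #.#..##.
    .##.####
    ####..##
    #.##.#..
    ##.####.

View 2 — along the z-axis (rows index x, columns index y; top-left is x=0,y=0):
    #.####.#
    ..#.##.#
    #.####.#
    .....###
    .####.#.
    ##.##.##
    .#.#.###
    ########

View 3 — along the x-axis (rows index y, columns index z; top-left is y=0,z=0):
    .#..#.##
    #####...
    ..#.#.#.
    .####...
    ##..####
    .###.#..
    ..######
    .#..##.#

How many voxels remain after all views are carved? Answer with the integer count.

start: 8×8×8 = 512 voxels
carve view 1 (along y, XZ-mask fill 40/64): 320 voxels remain
carve view 2 (along z, XY-mask fill 43/64): 220 voxels remain
carve view 3 (along x, YZ-mask fill 36/64): 117 voxels remain

|visual hull| = 117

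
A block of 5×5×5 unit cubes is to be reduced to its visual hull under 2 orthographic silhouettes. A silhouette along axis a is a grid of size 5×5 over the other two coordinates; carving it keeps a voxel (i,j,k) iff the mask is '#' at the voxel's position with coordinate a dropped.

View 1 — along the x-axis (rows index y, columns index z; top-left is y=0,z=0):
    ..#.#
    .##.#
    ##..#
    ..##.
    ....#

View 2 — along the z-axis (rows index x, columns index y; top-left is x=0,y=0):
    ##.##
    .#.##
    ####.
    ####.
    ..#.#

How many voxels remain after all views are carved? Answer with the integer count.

before carving: 125 voxels (5×5×5)
carve view 1 (along x, YZ-mask fill 11/25): 55 voxels remain
carve view 2 (along z, XY-mask fill 17/25): 38 voxels remain

remaining voxels: 38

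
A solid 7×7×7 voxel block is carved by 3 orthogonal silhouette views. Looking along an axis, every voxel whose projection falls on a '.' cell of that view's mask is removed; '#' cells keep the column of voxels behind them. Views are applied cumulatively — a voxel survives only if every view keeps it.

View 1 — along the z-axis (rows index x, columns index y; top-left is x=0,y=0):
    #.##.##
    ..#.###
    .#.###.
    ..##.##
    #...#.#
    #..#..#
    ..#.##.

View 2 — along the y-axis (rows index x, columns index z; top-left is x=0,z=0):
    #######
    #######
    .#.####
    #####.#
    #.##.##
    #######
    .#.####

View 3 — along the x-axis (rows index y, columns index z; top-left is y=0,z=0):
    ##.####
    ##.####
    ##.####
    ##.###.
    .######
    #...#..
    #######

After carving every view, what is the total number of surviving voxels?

full grid |V| = 343
[1] z-view keeps 26 columns → grid now 182
[2] y-view keeps 42 columns → grid now 158
[3] x-view keeps 38 columns → grid now 121

remaining voxels: 121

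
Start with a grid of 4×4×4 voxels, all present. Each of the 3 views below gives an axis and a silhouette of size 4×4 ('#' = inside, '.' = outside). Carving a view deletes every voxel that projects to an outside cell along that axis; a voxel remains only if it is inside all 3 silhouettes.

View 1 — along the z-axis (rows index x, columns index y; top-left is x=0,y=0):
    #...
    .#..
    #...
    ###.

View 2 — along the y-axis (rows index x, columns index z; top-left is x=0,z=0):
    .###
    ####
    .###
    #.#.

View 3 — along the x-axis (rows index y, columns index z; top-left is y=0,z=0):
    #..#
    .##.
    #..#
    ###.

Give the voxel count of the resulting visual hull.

|visual hull| = 7

before carving: 64 voxels (4×4×4)
after view 1 [z-axis, 6 of 16 cells solid] → remaining = 24
after view 2 [y-axis, 12 of 16 cells solid] → remaining = 16
after view 3 [x-axis, 9 of 16 cells solid] → remaining = 7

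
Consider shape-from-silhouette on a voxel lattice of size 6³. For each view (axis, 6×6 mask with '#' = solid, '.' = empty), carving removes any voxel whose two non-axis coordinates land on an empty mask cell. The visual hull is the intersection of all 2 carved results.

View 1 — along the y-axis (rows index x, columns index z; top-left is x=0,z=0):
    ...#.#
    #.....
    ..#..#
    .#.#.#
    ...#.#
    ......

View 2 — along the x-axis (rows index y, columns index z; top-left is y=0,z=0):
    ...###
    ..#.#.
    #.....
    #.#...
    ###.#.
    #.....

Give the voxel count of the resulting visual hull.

15 voxels

start: 6×6×6 = 216 voxels
V1 y: intersect with XZ mask (10 set) -- 60 left
V2 x: intersect with YZ mask (13 set) -- 15 left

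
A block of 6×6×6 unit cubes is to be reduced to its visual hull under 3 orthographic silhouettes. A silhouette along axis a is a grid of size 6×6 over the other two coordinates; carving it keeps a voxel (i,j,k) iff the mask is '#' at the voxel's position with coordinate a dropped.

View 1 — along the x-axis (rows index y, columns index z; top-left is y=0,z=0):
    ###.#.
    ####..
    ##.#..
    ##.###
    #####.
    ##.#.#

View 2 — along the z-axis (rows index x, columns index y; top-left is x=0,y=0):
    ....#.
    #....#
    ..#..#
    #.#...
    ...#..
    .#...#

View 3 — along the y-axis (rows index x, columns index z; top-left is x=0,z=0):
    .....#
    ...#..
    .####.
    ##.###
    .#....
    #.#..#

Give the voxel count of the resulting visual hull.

remaining voxels: 16

start: 6×6×6 = 216 voxels
V1 x: intersect with YZ mask (25 set) -- 150 left
V2 z: intersect with XY mask (10 set) -- 40 left
V3 y: intersect with XZ mask (15 set) -- 16 left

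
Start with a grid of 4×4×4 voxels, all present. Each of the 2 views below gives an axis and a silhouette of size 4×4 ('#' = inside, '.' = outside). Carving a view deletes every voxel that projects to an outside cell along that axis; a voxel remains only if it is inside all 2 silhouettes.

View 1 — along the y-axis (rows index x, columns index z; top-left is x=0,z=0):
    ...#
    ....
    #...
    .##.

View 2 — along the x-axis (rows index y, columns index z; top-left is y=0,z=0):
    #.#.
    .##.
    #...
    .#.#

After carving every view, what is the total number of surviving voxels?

remaining voxels: 7

initial block: 4^3 = 64
  1. axis=1 (XZ plane), |mask|=4  ⇒  voxels=16
  2. axis=0 (YZ plane), |mask|=7  ⇒  voxels=7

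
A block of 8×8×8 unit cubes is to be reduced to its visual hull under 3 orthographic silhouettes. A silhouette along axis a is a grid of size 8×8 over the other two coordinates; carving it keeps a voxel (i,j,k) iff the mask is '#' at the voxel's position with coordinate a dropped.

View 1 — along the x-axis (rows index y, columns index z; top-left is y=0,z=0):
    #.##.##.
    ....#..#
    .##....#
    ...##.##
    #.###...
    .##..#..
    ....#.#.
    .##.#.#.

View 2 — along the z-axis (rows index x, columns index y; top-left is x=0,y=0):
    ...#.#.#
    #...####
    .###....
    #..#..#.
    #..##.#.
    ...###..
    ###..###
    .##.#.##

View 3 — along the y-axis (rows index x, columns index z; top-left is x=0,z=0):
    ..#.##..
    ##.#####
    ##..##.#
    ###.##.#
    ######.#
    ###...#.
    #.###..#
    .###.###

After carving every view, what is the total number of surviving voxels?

before carving: 512 voxels (8×8×8)
step 1: project along x, AND mask (27/64) → |grid| = 216
step 2: project along z, AND mask (32/64) → |grid| = 109
step 3: project along y, AND mask (43/64) → |grid| = 69

|visual hull| = 69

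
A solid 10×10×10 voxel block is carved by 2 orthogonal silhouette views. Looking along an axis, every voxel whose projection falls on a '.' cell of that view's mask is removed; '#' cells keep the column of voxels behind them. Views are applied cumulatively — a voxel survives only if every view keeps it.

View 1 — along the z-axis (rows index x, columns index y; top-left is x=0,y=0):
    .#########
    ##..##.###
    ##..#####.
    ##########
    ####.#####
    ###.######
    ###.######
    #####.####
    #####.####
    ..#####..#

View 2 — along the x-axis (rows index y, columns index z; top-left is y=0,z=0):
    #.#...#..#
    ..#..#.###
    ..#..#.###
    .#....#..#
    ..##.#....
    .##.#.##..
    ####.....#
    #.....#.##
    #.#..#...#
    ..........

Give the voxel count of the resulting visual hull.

initial block: 10^3 = 1000
after view 1 [z-axis, 84 of 100 cells solid] → remaining = 840
after view 2 [x-axis, 38 of 100 cells solid] → remaining = 319

remaining voxels: 319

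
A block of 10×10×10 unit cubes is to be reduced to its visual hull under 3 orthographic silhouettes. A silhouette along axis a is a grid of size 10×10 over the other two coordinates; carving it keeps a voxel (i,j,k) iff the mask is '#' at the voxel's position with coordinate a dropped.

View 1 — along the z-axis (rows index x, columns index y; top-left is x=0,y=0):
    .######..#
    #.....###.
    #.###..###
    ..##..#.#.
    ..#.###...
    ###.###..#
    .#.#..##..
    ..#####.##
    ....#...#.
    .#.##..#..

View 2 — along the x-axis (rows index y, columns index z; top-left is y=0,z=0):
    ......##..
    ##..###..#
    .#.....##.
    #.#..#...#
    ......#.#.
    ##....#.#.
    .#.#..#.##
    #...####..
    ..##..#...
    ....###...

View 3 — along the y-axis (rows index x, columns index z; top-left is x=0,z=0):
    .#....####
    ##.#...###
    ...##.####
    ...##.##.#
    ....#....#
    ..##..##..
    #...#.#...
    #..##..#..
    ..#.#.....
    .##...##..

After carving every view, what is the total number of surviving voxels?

remaining voxels: 77

start: 10×10×10 = 1000 voxels
carve view 1 (along z, XY-mask fill 50/100): 500 voxels remain
carve view 2 (along x, YZ-mask fill 37/100): 184 voxels remain
carve view 3 (along y, XZ-mask fill 41/100): 77 voxels remain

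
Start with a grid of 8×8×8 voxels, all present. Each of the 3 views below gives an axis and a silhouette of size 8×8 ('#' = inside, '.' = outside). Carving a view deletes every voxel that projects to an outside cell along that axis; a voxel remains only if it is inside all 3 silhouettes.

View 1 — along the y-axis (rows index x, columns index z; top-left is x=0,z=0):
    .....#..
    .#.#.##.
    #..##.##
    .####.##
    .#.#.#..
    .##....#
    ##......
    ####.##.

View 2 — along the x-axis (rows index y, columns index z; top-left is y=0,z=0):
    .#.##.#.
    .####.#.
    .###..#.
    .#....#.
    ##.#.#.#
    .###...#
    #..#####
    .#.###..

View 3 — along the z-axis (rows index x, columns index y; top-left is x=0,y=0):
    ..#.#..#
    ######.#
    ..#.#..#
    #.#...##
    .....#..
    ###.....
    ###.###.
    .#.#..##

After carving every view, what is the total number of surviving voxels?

voxel count = 70

initial block: 8^3 = 512
carve view 1 (along y, XZ-mask fill 30/64): 240 voxels remain
carve view 2 (along x, YZ-mask fill 34/64): 141 voxels remain
carve view 3 (along z, XY-mask fill 31/64): 70 voxels remain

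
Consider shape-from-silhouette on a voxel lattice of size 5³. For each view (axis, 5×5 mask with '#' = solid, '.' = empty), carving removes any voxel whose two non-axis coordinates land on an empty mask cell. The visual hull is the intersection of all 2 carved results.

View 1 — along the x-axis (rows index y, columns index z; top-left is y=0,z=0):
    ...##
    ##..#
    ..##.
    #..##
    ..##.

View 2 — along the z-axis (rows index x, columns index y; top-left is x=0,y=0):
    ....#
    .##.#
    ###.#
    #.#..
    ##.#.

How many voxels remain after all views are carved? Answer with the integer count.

full grid |V| = 125
step 1: project along x, AND mask (12/25) → |grid| = 60
step 2: project along z, AND mask (13/25) → |grid| = 30

remaining voxels: 30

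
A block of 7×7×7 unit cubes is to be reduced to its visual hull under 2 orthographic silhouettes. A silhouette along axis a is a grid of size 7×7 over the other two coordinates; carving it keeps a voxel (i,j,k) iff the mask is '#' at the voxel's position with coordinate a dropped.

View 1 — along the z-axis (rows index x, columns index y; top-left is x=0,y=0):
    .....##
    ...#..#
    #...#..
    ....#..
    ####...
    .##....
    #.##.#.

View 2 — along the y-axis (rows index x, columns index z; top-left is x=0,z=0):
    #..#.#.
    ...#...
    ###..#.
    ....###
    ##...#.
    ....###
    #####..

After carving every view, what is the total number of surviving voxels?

57 voxels

full grid |V| = 343
step 1: project along z, AND mask (17/49) → |grid| = 119
step 2: project along y, AND mask (22/49) → |grid| = 57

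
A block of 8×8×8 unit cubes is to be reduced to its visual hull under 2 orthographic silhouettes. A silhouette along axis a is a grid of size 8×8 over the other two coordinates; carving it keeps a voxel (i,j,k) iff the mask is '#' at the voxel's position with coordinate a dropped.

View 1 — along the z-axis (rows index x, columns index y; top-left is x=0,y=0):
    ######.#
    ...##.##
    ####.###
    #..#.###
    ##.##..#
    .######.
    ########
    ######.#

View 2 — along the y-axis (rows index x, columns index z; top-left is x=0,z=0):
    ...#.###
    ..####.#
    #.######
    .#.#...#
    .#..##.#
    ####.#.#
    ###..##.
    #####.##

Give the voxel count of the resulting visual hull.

before carving: 512 voxels (8×8×8)
step 1: project along z, AND mask (49/64) → |grid| = 392
step 2: project along y, AND mask (41/64) → |grid| = 257

|visual hull| = 257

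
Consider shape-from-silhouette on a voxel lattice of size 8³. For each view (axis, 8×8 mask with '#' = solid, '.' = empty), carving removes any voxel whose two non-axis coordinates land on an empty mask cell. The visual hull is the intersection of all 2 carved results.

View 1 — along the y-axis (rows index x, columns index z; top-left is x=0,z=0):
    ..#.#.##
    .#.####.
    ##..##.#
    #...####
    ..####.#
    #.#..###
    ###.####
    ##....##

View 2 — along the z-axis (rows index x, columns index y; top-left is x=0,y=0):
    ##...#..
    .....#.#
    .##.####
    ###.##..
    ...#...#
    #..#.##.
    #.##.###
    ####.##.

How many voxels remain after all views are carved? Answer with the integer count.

before carving: 512 voxels (8×8×8)
carve view 1 (along y, XZ-mask fill 40/64): 320 voxels remain
carve view 2 (along z, XY-mask fill 34/64): 173 voxels remain

173 voxels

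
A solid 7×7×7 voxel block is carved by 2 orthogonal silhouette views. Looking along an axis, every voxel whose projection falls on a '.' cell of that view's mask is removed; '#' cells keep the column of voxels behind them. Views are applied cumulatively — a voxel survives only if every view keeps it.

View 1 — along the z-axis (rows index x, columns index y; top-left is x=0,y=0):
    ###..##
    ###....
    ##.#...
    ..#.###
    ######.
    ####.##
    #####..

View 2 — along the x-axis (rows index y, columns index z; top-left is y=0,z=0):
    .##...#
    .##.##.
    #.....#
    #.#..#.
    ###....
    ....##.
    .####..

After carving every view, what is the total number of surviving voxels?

before carving: 343 voxels (7×7×7)
V1 z: intersect with XY mask (32 set) -- 224 left
V2 x: intersect with YZ mask (21 set) -- 95 left

remaining voxels: 95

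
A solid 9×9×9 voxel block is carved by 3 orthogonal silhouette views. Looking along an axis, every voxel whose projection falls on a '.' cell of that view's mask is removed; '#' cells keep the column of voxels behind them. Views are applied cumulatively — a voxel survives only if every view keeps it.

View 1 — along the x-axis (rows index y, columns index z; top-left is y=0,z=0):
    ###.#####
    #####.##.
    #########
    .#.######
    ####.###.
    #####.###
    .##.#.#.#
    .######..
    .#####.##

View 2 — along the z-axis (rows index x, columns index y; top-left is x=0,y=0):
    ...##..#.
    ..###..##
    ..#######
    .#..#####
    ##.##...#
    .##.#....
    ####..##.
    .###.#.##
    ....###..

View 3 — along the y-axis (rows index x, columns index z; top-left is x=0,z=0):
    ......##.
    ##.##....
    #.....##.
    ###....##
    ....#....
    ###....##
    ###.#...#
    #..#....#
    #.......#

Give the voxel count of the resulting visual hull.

before carving: 729 voxels (9×9×9)
after view 1 [x-axis, 64 of 81 cells solid] → remaining = 576
after view 2 [z-axis, 44 of 81 cells solid] → remaining = 310
after view 3 [y-axis, 30 of 81 cells solid] → remaining = 115

|visual hull| = 115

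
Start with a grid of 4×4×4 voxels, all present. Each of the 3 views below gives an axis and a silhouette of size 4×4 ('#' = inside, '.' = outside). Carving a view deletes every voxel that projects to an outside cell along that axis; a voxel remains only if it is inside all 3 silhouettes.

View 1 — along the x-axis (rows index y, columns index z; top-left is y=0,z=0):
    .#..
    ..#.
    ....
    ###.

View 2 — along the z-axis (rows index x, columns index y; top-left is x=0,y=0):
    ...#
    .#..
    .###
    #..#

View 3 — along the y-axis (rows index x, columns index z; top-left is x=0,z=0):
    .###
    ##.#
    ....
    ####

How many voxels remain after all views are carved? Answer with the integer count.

start: 4×4×4 = 64 voxels
carve view 1 (along x, YZ-mask fill 5/16): 20 voxels remain
carve view 2 (along z, XY-mask fill 7/16): 12 voxels remain
carve view 3 (along y, XZ-mask fill 10/16): 6 voxels remain

|visual hull| = 6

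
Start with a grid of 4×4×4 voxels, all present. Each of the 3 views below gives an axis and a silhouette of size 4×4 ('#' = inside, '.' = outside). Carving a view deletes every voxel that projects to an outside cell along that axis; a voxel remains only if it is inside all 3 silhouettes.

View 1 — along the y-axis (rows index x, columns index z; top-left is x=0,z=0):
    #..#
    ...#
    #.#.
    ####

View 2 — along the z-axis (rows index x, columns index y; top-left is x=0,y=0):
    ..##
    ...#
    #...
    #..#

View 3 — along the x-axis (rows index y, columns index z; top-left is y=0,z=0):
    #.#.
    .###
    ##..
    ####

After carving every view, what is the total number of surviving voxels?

full grid |V| = 64
V1 y: intersect with XZ mask (9 set) -- 36 left
V2 z: intersect with XY mask (6 set) -- 15 left
V3 x: intersect with YZ mask (11 set) -- 12 left

remaining voxels: 12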